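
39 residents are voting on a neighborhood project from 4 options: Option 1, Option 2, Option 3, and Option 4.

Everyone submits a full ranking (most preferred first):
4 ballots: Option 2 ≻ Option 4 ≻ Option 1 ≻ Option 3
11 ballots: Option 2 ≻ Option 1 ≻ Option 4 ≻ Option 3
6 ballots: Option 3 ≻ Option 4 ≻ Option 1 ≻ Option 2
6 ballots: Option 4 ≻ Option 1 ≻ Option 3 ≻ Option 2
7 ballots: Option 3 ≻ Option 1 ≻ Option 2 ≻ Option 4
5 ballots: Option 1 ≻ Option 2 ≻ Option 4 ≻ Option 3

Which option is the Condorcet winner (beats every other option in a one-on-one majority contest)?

Option 1

Option 1 vs Option 2: 24–15
Option 1 vs Option 3: 26–13
Option 1 vs Option 4: 23–16
Option 1 beats every other option.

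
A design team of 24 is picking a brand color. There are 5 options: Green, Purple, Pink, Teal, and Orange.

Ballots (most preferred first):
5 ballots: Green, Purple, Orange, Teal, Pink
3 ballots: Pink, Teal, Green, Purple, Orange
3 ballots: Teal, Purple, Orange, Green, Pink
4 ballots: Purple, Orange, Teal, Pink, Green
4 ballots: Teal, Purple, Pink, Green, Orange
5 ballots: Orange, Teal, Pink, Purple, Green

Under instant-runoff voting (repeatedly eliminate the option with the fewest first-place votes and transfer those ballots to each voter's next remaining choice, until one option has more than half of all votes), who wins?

Round 1: Green 5, Purple 4, Pink 3, Teal 7, Orange 5. Pink eliminated.
Round 2: Green 5, Purple 4, Teal 10, Orange 5. Purple eliminated.
Round 3: Green 5, Teal 10, Orange 9. Green eliminated.
Round 4: Teal 10, Orange 14. Orange has a majority (≥13).

Orange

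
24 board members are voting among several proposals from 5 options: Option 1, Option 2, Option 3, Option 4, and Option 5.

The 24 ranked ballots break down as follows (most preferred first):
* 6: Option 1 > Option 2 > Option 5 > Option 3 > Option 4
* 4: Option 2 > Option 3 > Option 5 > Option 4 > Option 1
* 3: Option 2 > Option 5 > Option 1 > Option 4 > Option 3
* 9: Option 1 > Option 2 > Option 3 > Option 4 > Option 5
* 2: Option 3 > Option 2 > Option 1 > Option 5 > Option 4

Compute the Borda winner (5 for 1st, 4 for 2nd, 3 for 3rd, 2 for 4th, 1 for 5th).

Option 1: 6×5 + 4×1 + 3×3 + 9×5 + 2×3 = 94
Option 2: 6×4 + 4×5 + 3×5 + 9×4 + 2×4 = 103
Option 3: 6×2 + 4×4 + 3×1 + 9×3 + 2×5 = 68
Option 4: 6×1 + 4×2 + 3×2 + 9×2 + 2×1 = 40
Option 5: 6×3 + 4×3 + 3×4 + 9×1 + 2×2 = 55

Option 2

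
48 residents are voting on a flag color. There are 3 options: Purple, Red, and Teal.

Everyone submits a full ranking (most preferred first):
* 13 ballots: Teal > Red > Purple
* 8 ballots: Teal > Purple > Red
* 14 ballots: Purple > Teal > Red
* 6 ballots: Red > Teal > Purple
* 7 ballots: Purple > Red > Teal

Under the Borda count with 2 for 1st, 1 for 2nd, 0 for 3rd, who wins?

Purple: 13×0 + 8×1 + 14×2 + 6×0 + 7×2 = 50
Red: 13×1 + 8×0 + 14×0 + 6×2 + 7×1 = 32
Teal: 13×2 + 8×2 + 14×1 + 6×1 + 7×0 = 62

Teal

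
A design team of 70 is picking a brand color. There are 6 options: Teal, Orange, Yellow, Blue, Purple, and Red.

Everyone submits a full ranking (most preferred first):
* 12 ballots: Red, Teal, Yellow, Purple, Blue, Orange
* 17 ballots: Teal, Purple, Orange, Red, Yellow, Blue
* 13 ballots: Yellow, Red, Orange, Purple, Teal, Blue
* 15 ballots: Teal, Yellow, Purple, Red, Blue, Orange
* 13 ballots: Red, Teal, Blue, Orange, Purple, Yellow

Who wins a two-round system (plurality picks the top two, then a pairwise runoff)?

Red

Round 1 first-place votes: Teal 32, Orange 0, Yellow 13, Blue 0, Purple 0, Red 25. Teal and Red advance.
Runoff: Teal is ranked above Red on 32 ballots, Red above Teal on 38.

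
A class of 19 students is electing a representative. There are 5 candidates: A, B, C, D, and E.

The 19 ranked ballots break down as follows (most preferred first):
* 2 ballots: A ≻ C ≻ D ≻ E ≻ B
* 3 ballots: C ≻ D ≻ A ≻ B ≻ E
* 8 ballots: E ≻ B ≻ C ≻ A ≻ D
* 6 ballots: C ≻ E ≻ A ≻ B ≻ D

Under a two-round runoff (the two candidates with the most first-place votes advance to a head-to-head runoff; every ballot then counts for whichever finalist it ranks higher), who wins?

Round 1 first-place votes: A 2, B 0, C 9, D 0, E 8. C and E advance.
Runoff: C is ranked above E on 11 ballots, E above C on 8.

C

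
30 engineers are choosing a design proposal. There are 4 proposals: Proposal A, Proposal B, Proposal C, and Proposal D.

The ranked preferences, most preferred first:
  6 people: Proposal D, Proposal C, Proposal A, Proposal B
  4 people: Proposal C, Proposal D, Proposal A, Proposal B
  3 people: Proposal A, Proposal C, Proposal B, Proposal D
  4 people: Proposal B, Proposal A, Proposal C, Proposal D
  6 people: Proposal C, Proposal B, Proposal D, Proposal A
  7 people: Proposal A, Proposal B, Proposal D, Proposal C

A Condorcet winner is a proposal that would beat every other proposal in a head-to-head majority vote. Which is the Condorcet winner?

Proposal C

Proposal C vs Proposal A: 16–14
Proposal C vs Proposal B: 19–11
Proposal C vs Proposal D: 17–13
Proposal C beats every other proposal.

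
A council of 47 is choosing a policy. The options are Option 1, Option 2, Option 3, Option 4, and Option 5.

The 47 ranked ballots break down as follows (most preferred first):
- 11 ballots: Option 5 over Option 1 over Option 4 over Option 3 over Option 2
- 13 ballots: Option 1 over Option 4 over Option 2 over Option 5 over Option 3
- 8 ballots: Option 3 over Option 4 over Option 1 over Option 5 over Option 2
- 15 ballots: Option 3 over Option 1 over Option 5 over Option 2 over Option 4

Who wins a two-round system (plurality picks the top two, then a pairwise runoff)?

Option 1

Round 1 first-place votes: Option 1 13, Option 2 0, Option 3 23, Option 4 0, Option 5 11. Option 3 and Option 1 advance.
Runoff: Option 3 is ranked above Option 1 on 23 ballots, Option 1 above Option 3 on 24.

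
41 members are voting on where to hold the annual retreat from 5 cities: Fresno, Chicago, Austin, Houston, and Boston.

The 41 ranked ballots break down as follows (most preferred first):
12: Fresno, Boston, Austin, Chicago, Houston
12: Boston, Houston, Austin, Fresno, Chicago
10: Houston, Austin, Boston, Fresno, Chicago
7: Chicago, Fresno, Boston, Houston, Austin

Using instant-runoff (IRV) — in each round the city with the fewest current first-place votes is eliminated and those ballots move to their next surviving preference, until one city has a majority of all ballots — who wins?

Round 1: Fresno 12, Chicago 7, Austin 0, Houston 10, Boston 12. Austin eliminated.
Round 2: Fresno 12, Chicago 7, Houston 10, Boston 12. Chicago eliminated.
Round 3: Fresno 19, Houston 10, Boston 12. Houston eliminated.
Round 4: Fresno 19, Boston 22. Boston has a majority (≥21).

Boston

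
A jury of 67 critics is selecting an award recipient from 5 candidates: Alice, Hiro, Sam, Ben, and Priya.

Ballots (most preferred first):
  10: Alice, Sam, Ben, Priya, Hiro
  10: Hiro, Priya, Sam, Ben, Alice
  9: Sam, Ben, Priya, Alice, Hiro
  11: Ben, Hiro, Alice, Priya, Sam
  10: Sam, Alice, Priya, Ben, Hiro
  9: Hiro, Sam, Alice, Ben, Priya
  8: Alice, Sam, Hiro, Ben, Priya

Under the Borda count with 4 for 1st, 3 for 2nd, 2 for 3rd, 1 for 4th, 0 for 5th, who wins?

Sam

Alice: 10×4 + 10×0 + 9×1 + 11×2 + 10×3 + 9×2 + 8×4 = 151
Hiro: 10×0 + 10×4 + 9×0 + 11×3 + 10×0 + 9×4 + 8×2 = 125
Sam: 10×3 + 10×2 + 9×4 + 11×0 + 10×4 + 9×3 + 8×3 = 177
Ben: 10×2 + 10×1 + 9×3 + 11×4 + 10×1 + 9×1 + 8×1 = 128
Priya: 10×1 + 10×3 + 9×2 + 11×1 + 10×2 + 9×0 + 8×0 = 89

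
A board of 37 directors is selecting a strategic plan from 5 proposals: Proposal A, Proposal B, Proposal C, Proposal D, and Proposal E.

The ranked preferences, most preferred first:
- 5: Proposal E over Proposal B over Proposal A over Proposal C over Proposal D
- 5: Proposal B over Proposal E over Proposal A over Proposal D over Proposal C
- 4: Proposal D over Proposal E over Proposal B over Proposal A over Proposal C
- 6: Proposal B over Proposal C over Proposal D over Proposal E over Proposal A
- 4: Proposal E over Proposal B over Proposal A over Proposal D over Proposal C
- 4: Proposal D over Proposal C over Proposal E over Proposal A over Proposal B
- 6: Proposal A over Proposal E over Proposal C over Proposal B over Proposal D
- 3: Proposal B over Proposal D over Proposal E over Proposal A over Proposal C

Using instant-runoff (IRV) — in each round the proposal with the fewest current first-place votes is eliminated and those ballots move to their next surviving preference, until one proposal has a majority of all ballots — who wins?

Proposal E

Round 1: Proposal A 6, Proposal B 14, Proposal C 0, Proposal D 8, Proposal E 9. Proposal C eliminated.
Round 2: Proposal A 6, Proposal B 14, Proposal D 8, Proposal E 9. Proposal A eliminated.
Round 3: Proposal B 14, Proposal D 8, Proposal E 15. Proposal D eliminated.
Round 4: Proposal B 14, Proposal E 23. Proposal E has a majority (≥19).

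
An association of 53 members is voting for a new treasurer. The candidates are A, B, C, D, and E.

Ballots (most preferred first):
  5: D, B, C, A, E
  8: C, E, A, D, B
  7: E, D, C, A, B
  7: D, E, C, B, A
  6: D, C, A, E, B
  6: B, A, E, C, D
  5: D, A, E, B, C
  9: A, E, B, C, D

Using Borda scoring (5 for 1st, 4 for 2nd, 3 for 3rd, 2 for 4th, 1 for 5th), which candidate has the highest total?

A: 5×2 + 8×3 + 7×2 + 7×1 + 6×3 + 6×4 + 5×4 + 9×5 = 162
B: 5×4 + 8×1 + 7×1 + 7×2 + 6×1 + 6×5 + 5×2 + 9×3 = 122
C: 5×3 + 8×5 + 7×3 + 7×3 + 6×4 + 6×2 + 5×1 + 9×2 = 156
D: 5×5 + 8×2 + 7×4 + 7×5 + 6×5 + 6×1 + 5×5 + 9×1 = 174
E: 5×1 + 8×4 + 7×5 + 7×4 + 6×2 + 6×3 + 5×3 + 9×4 = 181

E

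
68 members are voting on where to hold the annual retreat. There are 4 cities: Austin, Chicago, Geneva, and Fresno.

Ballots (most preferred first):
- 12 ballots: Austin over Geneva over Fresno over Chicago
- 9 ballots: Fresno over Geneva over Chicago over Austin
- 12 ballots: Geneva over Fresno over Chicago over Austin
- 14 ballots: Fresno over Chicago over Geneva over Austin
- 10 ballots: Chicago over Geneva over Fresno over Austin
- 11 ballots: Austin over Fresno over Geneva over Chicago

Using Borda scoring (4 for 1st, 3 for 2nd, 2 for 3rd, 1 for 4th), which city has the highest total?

Austin: 12×4 + 9×1 + 12×1 + 14×1 + 10×1 + 11×4 = 137
Chicago: 12×1 + 9×2 + 12×2 + 14×3 + 10×4 + 11×1 = 147
Geneva: 12×3 + 9×3 + 12×4 + 14×2 + 10×3 + 11×2 = 191
Fresno: 12×2 + 9×4 + 12×3 + 14×4 + 10×2 + 11×3 = 205

Fresno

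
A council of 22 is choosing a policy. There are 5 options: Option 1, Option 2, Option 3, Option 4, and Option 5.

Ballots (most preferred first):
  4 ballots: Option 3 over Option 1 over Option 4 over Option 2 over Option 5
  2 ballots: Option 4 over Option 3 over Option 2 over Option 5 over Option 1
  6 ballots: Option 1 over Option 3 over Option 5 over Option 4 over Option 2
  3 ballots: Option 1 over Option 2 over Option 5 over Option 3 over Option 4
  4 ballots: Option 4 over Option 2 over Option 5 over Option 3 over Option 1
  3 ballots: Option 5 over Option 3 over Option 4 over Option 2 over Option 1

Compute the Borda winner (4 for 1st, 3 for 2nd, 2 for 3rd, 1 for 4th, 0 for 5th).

Option 3

Option 1: 4×3 + 2×0 + 6×4 + 3×4 + 4×0 + 3×0 = 48
Option 2: 4×1 + 2×2 + 6×0 + 3×3 + 4×3 + 3×1 = 32
Option 3: 4×4 + 2×3 + 6×3 + 3×1 + 4×1 + 3×3 = 56
Option 4: 4×2 + 2×4 + 6×1 + 3×0 + 4×4 + 3×2 = 44
Option 5: 4×0 + 2×1 + 6×2 + 3×2 + 4×2 + 3×4 = 40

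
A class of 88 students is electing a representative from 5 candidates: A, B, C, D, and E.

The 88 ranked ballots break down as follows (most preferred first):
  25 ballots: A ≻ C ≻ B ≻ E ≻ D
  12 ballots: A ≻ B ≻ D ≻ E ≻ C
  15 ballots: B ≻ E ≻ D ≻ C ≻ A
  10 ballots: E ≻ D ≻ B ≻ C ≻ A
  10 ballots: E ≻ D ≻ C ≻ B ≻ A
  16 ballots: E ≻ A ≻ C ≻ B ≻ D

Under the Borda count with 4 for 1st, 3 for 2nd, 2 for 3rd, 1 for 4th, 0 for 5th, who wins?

E

A: 25×4 + 12×4 + 15×0 + 10×0 + 10×0 + 16×3 = 196
B: 25×2 + 12×3 + 15×4 + 10×2 + 10×1 + 16×1 = 192
C: 25×3 + 12×0 + 15×1 + 10×1 + 10×2 + 16×2 = 152
D: 25×0 + 12×2 + 15×2 + 10×3 + 10×3 + 16×0 = 114
E: 25×1 + 12×1 + 15×3 + 10×4 + 10×4 + 16×4 = 226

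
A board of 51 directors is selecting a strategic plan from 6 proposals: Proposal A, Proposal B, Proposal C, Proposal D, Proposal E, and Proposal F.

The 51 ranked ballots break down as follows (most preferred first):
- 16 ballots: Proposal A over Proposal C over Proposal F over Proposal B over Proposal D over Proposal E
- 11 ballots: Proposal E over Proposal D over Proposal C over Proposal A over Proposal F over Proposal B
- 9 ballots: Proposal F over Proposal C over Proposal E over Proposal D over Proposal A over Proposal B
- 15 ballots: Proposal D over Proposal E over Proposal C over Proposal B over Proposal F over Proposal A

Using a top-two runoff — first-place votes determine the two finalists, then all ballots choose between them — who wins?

Proposal D

Round 1 first-place votes: Proposal A 16, Proposal B 0, Proposal C 0, Proposal D 15, Proposal E 11, Proposal F 9. Proposal A and Proposal D advance.
Runoff: Proposal A is ranked above Proposal D on 16 ballots, Proposal D above Proposal A on 35.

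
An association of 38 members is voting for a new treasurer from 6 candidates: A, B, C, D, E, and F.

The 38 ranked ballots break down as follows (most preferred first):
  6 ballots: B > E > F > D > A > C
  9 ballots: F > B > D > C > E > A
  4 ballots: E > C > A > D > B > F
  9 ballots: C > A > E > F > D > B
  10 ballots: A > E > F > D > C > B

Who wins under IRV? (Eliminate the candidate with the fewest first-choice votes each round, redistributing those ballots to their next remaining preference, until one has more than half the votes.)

Round 1: A 10, B 6, C 9, D 0, E 4, F 9. D eliminated.
Round 2: A 10, B 6, C 9, E 4, F 9. E eliminated.
Round 3: A 10, B 6, C 13, F 9. B eliminated.
Round 4: A 10, C 13, F 15. A eliminated.
Round 5: C 13, F 25. F has a majority (≥20).

F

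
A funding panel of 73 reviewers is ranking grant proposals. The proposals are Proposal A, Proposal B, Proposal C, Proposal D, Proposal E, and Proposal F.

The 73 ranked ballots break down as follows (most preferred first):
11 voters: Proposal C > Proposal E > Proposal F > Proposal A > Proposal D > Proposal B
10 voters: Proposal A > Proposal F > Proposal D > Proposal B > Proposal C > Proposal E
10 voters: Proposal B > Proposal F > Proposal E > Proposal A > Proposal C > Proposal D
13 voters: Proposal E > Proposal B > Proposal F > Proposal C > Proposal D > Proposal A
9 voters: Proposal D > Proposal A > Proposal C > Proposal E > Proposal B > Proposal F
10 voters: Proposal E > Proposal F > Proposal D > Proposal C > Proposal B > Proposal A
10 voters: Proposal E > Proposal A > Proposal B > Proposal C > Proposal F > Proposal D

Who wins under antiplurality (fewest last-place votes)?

Proposal C

Last-place votes: Proposal A 23, Proposal B 11, Proposal C 0, Proposal D 20, Proposal E 10, Proposal F 9.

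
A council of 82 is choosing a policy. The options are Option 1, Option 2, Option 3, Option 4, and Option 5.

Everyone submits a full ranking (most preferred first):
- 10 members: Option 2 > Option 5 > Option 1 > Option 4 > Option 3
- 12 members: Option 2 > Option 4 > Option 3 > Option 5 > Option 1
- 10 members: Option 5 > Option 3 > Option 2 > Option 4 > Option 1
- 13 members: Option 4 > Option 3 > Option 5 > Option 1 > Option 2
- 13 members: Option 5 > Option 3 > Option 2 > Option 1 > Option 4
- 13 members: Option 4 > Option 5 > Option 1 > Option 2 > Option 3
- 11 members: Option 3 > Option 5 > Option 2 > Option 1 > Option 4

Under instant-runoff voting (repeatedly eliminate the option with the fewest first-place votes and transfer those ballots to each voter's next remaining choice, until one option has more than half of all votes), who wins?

Round 1: Option 1 0, Option 2 22, Option 3 11, Option 4 26, Option 5 23. Option 1 eliminated.
Round 2: Option 2 22, Option 3 11, Option 4 26, Option 5 23. Option 3 eliminated.
Round 3: Option 2 22, Option 4 26, Option 5 34. Option 2 eliminated.
Round 4: Option 4 38, Option 5 44. Option 5 has a majority (≥42).

Option 5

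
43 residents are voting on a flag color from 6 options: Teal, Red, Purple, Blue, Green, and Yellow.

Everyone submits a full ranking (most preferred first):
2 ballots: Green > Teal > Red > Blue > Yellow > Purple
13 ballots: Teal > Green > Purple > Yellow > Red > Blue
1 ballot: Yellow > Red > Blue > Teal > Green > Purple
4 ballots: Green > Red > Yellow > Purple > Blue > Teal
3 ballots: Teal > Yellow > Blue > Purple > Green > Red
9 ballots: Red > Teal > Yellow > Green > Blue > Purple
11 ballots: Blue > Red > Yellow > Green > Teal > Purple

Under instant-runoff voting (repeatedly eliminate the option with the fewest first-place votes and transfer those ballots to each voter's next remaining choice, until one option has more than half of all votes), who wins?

Round 1: Teal 16, Red 9, Purple 0, Blue 11, Green 6, Yellow 1. Purple eliminated.
Round 2: Teal 16, Red 9, Blue 11, Green 6, Yellow 1. Yellow eliminated.
Round 3: Teal 16, Red 10, Blue 11, Green 6. Green eliminated.
Round 4: Teal 18, Red 14, Blue 11. Blue eliminated.
Round 5: Teal 18, Red 25. Red has a majority (≥22).

Red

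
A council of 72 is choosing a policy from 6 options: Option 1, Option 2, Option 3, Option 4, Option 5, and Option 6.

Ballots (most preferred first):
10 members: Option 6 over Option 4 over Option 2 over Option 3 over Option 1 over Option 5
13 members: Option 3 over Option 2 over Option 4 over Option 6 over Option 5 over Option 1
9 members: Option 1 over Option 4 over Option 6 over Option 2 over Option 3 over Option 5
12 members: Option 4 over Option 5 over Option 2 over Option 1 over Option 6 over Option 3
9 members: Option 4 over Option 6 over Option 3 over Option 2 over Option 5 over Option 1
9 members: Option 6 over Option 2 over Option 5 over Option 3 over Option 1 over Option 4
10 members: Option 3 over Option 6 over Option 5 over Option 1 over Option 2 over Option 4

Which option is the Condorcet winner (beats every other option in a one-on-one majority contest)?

Option 4

Option 4 vs Option 1: 44–28
Option 4 vs Option 2: 40–32
Option 4 vs Option 3: 40–32
Option 4 vs Option 5: 53–19
Option 4 vs Option 6: 43–29
Option 4 beats every other option.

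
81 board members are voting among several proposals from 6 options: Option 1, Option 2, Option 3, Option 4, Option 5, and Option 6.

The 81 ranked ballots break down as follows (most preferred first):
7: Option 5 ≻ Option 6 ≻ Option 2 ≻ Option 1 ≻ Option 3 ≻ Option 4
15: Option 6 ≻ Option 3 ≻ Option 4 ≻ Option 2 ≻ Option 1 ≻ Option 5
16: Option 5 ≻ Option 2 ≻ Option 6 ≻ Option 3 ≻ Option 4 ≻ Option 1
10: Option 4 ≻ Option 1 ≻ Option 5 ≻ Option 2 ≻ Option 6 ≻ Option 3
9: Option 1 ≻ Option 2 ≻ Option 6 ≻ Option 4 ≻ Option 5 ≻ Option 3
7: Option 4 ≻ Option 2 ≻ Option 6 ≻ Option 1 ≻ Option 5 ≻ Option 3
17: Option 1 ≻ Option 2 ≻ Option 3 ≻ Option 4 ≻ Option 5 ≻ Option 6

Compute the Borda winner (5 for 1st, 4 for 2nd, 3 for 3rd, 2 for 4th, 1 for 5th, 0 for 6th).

Option 2

Option 1: 7×2 + 15×1 + 16×0 + 10×4 + 9×5 + 7×2 + 17×5 = 213
Option 2: 7×3 + 15×2 + 16×4 + 10×2 + 9×4 + 7×4 + 17×4 = 267
Option 3: 7×1 + 15×4 + 16×2 + 10×0 + 9×0 + 7×0 + 17×3 = 150
Option 4: 7×0 + 15×3 + 16×1 + 10×5 + 9×2 + 7×5 + 17×2 = 198
Option 5: 7×5 + 15×0 + 16×5 + 10×3 + 9×1 + 7×1 + 17×1 = 178
Option 6: 7×4 + 15×5 + 16×3 + 10×1 + 9×3 + 7×3 + 17×0 = 209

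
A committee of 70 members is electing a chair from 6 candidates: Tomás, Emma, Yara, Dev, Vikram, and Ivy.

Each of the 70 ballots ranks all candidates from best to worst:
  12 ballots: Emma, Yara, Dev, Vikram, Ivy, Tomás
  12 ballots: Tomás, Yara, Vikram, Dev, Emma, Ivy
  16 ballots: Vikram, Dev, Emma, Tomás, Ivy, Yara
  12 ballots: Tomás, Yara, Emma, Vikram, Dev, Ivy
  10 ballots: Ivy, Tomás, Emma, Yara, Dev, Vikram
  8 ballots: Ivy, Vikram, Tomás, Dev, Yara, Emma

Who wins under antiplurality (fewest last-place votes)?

Dev

Last-place votes: Tomás 12, Emma 8, Yara 16, Dev 0, Vikram 10, Ivy 24.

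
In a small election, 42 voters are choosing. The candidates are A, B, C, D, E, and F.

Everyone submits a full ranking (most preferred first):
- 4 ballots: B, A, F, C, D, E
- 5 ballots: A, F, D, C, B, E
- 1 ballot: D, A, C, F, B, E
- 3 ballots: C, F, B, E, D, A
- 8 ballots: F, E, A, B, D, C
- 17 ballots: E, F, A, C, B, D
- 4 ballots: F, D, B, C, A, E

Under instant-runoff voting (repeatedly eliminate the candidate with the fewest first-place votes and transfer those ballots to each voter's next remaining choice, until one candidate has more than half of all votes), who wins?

Round 1: A 5, B 4, C 3, D 1, E 17, F 12. D eliminated.
Round 2: A 6, B 4, C 3, E 17, F 12. C eliminated.
Round 3: A 6, B 4, E 17, F 15. B eliminated.
Round 4: A 10, E 17, F 15. A eliminated.
Round 5: E 17, F 25. F has a majority (≥22).

F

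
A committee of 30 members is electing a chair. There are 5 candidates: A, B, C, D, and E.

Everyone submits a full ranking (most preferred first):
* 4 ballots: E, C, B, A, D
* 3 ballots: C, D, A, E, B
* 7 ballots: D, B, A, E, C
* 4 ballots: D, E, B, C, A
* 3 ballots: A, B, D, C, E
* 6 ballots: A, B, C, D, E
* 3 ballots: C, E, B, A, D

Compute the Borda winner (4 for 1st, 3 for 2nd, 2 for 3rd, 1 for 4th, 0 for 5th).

B

A: 4×1 + 3×2 + 7×2 + 4×0 + 3×4 + 6×4 + 3×1 = 63
B: 4×2 + 3×0 + 7×3 + 4×2 + 3×3 + 6×3 + 3×2 = 70
C: 4×3 + 3×4 + 7×0 + 4×1 + 3×1 + 6×2 + 3×4 = 55
D: 4×0 + 3×3 + 7×4 + 4×4 + 3×2 + 6×1 + 3×0 = 65
E: 4×4 + 3×1 + 7×1 + 4×3 + 3×0 + 6×0 + 3×3 = 47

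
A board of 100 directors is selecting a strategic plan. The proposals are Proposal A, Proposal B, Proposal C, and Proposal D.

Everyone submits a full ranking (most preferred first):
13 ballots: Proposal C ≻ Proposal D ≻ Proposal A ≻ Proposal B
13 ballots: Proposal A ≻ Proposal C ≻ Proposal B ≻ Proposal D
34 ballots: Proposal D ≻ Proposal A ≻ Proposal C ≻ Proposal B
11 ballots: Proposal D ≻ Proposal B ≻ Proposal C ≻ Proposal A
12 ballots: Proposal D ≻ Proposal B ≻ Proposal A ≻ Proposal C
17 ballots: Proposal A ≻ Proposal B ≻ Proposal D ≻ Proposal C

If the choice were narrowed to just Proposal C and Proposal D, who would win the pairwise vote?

Proposal C is ranked above Proposal D on 26 ballots; Proposal D above Proposal C on 74.

Proposal D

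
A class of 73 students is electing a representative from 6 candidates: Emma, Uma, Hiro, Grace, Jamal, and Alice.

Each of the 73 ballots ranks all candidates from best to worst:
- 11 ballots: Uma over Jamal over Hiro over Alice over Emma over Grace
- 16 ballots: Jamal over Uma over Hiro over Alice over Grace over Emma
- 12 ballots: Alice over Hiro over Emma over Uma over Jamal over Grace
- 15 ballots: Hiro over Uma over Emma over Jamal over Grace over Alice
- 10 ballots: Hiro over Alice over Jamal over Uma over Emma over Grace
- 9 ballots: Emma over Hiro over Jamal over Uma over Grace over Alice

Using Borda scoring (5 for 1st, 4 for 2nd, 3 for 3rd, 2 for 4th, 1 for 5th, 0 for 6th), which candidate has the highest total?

Emma: 11×1 + 16×0 + 12×3 + 15×3 + 10×1 + 9×5 = 147
Uma: 11×5 + 16×4 + 12×2 + 15×4 + 10×2 + 9×2 = 241
Hiro: 11×3 + 16×3 + 12×4 + 15×5 + 10×5 + 9×4 = 290
Grace: 11×0 + 16×1 + 12×0 + 15×1 + 10×0 + 9×1 = 40
Jamal: 11×4 + 16×5 + 12×1 + 15×2 + 10×3 + 9×3 = 223
Alice: 11×2 + 16×2 + 12×5 + 15×0 + 10×4 + 9×0 = 154

Hiro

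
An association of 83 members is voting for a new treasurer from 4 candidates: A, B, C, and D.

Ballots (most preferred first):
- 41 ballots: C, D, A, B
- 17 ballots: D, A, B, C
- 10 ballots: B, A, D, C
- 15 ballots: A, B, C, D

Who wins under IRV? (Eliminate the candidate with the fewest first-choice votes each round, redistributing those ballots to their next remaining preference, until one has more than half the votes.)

Round 1: A 15, B 10, C 41, D 17. B eliminated.
Round 2: A 25, C 41, D 17. D eliminated.
Round 3: A 42, C 41. A has a majority (≥42).

A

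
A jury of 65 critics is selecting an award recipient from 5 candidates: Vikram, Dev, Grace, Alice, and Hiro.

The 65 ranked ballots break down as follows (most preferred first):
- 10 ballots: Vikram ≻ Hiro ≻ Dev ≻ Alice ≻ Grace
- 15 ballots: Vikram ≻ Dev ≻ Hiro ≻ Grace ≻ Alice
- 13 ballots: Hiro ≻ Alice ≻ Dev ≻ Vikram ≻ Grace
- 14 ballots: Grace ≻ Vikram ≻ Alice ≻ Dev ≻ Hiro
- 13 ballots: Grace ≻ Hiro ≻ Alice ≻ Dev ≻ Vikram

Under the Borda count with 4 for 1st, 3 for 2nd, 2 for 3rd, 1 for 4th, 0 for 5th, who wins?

Vikram: 10×4 + 15×4 + 13×1 + 14×3 + 13×0 = 155
Dev: 10×2 + 15×3 + 13×2 + 14×1 + 13×1 = 118
Grace: 10×0 + 15×1 + 13×0 + 14×4 + 13×4 = 123
Alice: 10×1 + 15×0 + 13×3 + 14×2 + 13×2 = 103
Hiro: 10×3 + 15×2 + 13×4 + 14×0 + 13×3 = 151

Vikram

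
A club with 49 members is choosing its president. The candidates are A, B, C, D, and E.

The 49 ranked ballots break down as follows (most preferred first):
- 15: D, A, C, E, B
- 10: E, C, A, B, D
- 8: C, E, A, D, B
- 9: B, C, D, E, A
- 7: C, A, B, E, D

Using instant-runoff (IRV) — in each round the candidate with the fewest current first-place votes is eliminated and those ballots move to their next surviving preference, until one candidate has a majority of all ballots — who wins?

C

Round 1: A 0, B 9, C 15, D 15, E 10. A eliminated.
Round 2: B 9, C 15, D 15, E 10. B eliminated.
Round 3: C 24, D 15, E 10. E eliminated.
Round 4: C 34, D 15. C has a majority (≥25).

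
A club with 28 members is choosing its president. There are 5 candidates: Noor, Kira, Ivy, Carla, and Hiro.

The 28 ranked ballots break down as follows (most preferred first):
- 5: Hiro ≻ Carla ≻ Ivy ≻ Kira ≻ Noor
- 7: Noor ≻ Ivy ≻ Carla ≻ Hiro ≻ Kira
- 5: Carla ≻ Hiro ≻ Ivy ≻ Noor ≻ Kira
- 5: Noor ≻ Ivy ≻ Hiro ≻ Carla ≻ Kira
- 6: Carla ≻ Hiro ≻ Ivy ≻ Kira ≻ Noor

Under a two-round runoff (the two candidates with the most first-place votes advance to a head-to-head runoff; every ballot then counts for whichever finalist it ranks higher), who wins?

Carla

Round 1 first-place votes: Noor 12, Kira 0, Ivy 0, Carla 11, Hiro 5. Noor and Carla advance.
Runoff: Noor is ranked above Carla on 12 ballots, Carla above Noor on 16.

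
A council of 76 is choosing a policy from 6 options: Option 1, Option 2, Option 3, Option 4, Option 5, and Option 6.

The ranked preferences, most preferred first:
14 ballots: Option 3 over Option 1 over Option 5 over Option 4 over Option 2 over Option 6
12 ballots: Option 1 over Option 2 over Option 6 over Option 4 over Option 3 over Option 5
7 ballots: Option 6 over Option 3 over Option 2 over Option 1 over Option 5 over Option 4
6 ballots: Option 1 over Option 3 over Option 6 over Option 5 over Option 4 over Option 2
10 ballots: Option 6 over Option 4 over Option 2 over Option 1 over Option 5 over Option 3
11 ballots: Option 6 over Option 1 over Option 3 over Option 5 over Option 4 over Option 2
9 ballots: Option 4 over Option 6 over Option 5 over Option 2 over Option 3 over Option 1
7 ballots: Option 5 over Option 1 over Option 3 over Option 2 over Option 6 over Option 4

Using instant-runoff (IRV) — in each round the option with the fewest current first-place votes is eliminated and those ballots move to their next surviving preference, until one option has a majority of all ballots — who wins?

Option 1

Round 1: Option 1 18, Option 2 0, Option 3 14, Option 4 9, Option 5 7, Option 6 28. Option 2 eliminated.
Round 2: Option 1 18, Option 3 14, Option 4 9, Option 5 7, Option 6 28. Option 5 eliminated.
Round 3: Option 1 25, Option 3 14, Option 4 9, Option 6 28. Option 4 eliminated.
Round 4: Option 1 25, Option 3 14, Option 6 37. Option 3 eliminated.
Round 5: Option 1 39, Option 6 37. Option 1 has a majority (≥39).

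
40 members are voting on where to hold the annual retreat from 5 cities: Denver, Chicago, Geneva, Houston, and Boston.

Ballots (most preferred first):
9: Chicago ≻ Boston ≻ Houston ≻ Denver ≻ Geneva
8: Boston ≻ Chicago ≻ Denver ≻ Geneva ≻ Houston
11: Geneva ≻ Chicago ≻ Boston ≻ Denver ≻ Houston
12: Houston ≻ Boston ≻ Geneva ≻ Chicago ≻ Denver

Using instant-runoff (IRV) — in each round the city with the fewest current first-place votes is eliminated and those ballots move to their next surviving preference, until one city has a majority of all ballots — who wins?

Round 1: Denver 0, Chicago 9, Geneva 11, Houston 12, Boston 8. Denver eliminated.
Round 2: Chicago 9, Geneva 11, Houston 12, Boston 8. Boston eliminated.
Round 3: Chicago 17, Geneva 11, Houston 12. Geneva eliminated.
Round 4: Chicago 28, Houston 12. Chicago has a majority (≥21).

Chicago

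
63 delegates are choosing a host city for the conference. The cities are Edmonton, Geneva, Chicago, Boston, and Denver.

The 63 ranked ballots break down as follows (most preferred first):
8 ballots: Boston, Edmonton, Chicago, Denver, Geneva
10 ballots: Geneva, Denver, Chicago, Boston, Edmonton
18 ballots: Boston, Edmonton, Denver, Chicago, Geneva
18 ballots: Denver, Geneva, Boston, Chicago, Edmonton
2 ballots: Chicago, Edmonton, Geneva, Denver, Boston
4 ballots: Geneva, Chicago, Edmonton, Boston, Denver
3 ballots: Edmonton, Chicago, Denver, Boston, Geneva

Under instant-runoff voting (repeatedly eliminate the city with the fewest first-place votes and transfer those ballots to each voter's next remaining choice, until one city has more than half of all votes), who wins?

Denver

Round 1: Edmonton 3, Geneva 14, Chicago 2, Boston 26, Denver 18. Chicago eliminated.
Round 2: Edmonton 5, Geneva 14, Boston 26, Denver 18. Edmonton eliminated.
Round 3: Geneva 16, Boston 26, Denver 21. Geneva eliminated.
Round 4: Boston 30, Denver 33. Denver has a majority (≥32).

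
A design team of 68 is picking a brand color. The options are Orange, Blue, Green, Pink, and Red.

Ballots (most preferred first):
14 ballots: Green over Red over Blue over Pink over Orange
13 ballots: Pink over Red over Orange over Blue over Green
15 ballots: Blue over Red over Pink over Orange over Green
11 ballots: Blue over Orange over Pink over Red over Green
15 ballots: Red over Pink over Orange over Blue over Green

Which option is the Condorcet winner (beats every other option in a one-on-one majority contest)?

Red

Red vs Orange: 57–11
Red vs Blue: 42–26
Red vs Green: 54–14
Red vs Pink: 44–24
Red beats every other option.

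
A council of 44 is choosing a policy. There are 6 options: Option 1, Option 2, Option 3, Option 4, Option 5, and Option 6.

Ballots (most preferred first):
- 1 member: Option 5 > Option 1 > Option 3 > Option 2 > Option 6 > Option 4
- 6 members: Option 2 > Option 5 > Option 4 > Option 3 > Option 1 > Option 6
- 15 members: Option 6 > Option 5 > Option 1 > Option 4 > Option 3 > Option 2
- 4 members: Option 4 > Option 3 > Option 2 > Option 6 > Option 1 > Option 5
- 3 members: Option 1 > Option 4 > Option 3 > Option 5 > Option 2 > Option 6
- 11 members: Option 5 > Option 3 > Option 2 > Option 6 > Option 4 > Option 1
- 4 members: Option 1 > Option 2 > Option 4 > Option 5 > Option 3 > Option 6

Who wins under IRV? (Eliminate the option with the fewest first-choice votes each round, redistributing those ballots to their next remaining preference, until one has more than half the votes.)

Round 1: Option 1 7, Option 2 6, Option 3 0, Option 4 4, Option 5 12, Option 6 15. Option 3 eliminated.
Round 2: Option 1 7, Option 2 6, Option 4 4, Option 5 12, Option 6 15. Option 4 eliminated.
Round 3: Option 1 7, Option 2 10, Option 5 12, Option 6 15. Option 1 eliminated.
Round 4: Option 2 14, Option 5 15, Option 6 15. Option 2 eliminated.
Round 5: Option 5 25, Option 6 19. Option 5 has a majority (≥23).

Option 5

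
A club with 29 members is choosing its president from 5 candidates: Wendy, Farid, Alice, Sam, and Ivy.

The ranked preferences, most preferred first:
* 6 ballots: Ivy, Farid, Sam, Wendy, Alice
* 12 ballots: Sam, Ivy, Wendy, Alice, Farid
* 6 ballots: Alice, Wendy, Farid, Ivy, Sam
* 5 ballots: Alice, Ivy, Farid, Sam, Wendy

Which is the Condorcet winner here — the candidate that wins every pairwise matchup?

Ivy vs Wendy: 23–6
Ivy vs Farid: 23–6
Ivy vs Alice: 18–11
Ivy vs Sam: 17–12
Ivy beats every other candidate.

Ivy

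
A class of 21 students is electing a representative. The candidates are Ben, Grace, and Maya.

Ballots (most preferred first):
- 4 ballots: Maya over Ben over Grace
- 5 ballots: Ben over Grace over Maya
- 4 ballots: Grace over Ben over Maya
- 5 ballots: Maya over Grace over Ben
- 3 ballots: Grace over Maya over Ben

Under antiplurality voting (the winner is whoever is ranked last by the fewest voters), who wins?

Last-place votes: Ben 8, Grace 4, Maya 9.

Grace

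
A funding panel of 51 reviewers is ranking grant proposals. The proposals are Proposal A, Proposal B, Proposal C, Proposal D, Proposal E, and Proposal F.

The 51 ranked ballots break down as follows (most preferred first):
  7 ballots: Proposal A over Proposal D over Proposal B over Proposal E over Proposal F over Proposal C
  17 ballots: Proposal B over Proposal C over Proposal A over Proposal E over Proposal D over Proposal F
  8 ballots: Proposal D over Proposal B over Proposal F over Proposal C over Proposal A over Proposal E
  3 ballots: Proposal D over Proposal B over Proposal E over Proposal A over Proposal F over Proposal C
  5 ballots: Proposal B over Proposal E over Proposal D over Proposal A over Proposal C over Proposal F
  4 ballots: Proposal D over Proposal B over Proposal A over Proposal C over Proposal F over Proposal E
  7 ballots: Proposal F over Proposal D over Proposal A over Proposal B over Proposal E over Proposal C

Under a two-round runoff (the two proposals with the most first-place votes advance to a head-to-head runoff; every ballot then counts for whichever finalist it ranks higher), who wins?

Proposal D

Round 1 first-place votes: Proposal A 7, Proposal B 22, Proposal C 0, Proposal D 15, Proposal E 0, Proposal F 7. Proposal B and Proposal D advance.
Runoff: Proposal B is ranked above Proposal D on 22 ballots, Proposal D above Proposal B on 29.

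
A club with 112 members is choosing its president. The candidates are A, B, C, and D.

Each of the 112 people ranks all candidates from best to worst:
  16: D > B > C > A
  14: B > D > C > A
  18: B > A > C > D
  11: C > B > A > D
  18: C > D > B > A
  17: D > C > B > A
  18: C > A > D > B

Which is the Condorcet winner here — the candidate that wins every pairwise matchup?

C

C vs A: 94–18
C vs B: 64–48
C vs D: 65–47
C beats every other candidate.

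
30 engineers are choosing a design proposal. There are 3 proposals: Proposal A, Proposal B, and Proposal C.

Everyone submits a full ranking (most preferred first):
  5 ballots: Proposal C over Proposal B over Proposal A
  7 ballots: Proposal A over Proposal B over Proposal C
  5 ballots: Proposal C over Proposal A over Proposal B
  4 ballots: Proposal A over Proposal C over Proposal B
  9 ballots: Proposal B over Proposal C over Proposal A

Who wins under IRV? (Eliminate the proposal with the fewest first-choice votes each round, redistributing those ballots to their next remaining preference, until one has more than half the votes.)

Round 1: Proposal A 11, Proposal B 9, Proposal C 10. Proposal B eliminated.
Round 2: Proposal A 11, Proposal C 19. Proposal C has a majority (≥16).

Proposal C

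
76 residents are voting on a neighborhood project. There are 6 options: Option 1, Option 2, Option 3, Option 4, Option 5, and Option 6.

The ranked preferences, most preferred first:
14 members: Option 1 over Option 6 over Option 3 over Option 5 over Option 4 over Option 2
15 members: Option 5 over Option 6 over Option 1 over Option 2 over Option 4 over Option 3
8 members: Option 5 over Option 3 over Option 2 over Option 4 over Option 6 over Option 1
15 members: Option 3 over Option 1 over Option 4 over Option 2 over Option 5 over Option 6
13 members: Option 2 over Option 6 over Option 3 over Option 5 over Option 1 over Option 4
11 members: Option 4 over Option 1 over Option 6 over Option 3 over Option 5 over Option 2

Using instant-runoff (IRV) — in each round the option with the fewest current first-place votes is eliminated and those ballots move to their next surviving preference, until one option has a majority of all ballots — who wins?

Round 1: Option 1 14, Option 2 13, Option 3 15, Option 4 11, Option 5 23, Option 6 0. Option 6 eliminated.
Round 2: Option 1 14, Option 2 13, Option 3 15, Option 4 11, Option 5 23. Option 4 eliminated.
Round 3: Option 1 25, Option 2 13, Option 3 15, Option 5 23. Option 2 eliminated.
Round 4: Option 1 25, Option 3 28, Option 5 23. Option 5 eliminated.
Round 5: Option 1 40, Option 3 36. Option 1 has a majority (≥39).

Option 1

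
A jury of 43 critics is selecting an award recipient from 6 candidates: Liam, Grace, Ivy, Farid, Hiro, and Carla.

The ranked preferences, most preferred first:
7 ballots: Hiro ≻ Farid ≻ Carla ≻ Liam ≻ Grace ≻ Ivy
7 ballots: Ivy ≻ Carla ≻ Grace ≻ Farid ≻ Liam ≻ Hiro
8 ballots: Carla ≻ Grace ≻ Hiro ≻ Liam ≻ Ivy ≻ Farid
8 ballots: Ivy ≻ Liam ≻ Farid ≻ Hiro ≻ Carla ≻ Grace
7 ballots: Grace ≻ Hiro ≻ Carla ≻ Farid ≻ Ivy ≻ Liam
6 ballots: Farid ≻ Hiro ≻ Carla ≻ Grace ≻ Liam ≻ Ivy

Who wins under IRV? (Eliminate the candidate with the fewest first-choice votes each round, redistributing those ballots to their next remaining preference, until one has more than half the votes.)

Round 1: Liam 0, Grace 7, Ivy 15, Farid 6, Hiro 7, Carla 8. Liam eliminated.
Round 2: Grace 7, Ivy 15, Farid 6, Hiro 7, Carla 8. Farid eliminated.
Round 3: Grace 7, Ivy 15, Hiro 13, Carla 8. Grace eliminated.
Round 4: Ivy 15, Hiro 20, Carla 8. Carla eliminated.
Round 5: Ivy 15, Hiro 28. Hiro has a majority (≥22).

Hiro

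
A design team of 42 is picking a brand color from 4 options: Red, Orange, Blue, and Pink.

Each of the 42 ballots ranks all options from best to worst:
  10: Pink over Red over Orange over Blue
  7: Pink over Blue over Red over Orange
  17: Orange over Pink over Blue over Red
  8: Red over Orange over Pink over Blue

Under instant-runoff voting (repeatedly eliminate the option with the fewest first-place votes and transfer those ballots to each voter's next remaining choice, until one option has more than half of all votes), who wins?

Orange

Round 1: Red 8, Orange 17, Blue 0, Pink 17. Blue eliminated.
Round 2: Red 8, Orange 17, Pink 17. Red eliminated.
Round 3: Orange 25, Pink 17. Orange has a majority (≥22).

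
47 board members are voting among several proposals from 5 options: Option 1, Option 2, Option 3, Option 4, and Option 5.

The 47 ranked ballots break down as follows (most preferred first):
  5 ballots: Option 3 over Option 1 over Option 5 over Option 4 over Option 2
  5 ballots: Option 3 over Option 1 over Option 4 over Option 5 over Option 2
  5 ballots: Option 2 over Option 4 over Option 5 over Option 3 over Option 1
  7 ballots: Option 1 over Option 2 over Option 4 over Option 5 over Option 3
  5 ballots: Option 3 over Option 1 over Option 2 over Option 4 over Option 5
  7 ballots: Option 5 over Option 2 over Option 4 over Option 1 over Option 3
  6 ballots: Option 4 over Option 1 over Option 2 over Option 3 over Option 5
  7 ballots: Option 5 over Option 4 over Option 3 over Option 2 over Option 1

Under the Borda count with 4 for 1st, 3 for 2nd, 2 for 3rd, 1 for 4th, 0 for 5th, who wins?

Option 1: 5×3 + 5×3 + 5×0 + 7×4 + 5×3 + 7×1 + 6×3 + 7×0 = 98
Option 2: 5×0 + 5×0 + 5×4 + 7×3 + 5×2 + 7×3 + 6×2 + 7×1 = 91
Option 3: 5×4 + 5×4 + 5×1 + 7×0 + 5×4 + 7×0 + 6×1 + 7×2 = 85
Option 4: 5×1 + 5×2 + 5×3 + 7×2 + 5×1 + 7×2 + 6×4 + 7×3 = 108
Option 5: 5×2 + 5×1 + 5×2 + 7×1 + 5×0 + 7×4 + 6×0 + 7×4 = 88

Option 4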